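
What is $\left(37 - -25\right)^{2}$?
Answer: $3844$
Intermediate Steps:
$\left(37 - -25\right)^{2} = \left(37 + 25\right)^{2} = 62^{2} = 3844$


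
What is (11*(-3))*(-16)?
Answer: 528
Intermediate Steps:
(11*(-3))*(-16) = -33*(-16) = 528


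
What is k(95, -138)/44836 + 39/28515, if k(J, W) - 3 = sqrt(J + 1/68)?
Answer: 611383/426166180 + sqrt(109837)/1524424 ≈ 0.0016520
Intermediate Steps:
k(J, W) = 3 + sqrt(1/68 + J) (k(J, W) = 3 + sqrt(J + 1/68) = 3 + sqrt(1/68 + J))
k(95, -138)/44836 + 39/28515 = (3 + sqrt(17 + 1156*95)/34)/44836 + 39/28515 = (3 + sqrt(17 + 109820)/34)*(1/44836) + 39*(1/28515) = (3 + sqrt(109837)/34)*(1/44836) + 13/9505 = (3/44836 + sqrt(109837)/1524424) + 13/9505 = 611383/426166180 + sqrt(109837)/1524424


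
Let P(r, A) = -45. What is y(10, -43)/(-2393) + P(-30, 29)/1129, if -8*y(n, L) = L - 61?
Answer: -122362/2701697 ≈ -0.045291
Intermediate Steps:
y(n, L) = 61/8 - L/8 (y(n, L) = -(L - 61)/8 = -(-61 + L)/8 = 61/8 - L/8)
y(10, -43)/(-2393) + P(-30, 29)/1129 = (61/8 - ⅛*(-43))/(-2393) - 45/1129 = (61/8 + 43/8)*(-1/2393) - 45*1/1129 = 13*(-1/2393) - 45/1129 = -13/2393 - 45/1129 = -122362/2701697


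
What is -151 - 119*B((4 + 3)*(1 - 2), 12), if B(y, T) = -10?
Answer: 1039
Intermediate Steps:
-151 - 119*B((4 + 3)*(1 - 2), 12) = -151 - 119*(-10) = -151 + 1190 = 1039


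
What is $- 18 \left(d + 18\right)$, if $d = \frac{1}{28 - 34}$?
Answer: $-321$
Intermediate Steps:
$d = - \frac{1}{6}$ ($d = \frac{1}{-6} = - \frac{1}{6} \approx -0.16667$)
$- 18 \left(d + 18\right) = - 18 \left(- \frac{1}{6} + 18\right) = \left(-18\right) \frac{107}{6} = -321$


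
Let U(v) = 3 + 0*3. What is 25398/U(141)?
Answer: 8466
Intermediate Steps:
U(v) = 3 (U(v) = 3 + 0 = 3)
25398/U(141) = 25398/3 = 25398*(⅓) = 8466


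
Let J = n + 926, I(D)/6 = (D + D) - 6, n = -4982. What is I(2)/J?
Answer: 1/338 ≈ 0.0029586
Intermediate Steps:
I(D) = -36 + 12*D (I(D) = 6*((D + D) - 6) = 6*(2*D - 6) = 6*(-6 + 2*D) = -36 + 12*D)
J = -4056 (J = -4982 + 926 = -4056)
I(2)/J = (-36 + 12*2)/(-4056) = (-36 + 24)*(-1/4056) = -12*(-1/4056) = 1/338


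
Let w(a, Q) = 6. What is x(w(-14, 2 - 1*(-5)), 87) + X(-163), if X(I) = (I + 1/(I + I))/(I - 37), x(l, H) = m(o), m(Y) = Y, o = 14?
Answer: 965939/65200 ≈ 14.815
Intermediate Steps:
x(l, H) = 14
X(I) = (I + 1/(2*I))/(-37 + I)
x(w(-14, 2 - 1*(-5)), 87) + X(-163) = 14 + (1/2 + (-163)**2)/((-163)*(-37 - 163)) = 14 - 1/163*(1/2 + 26569)/(-200) = 14 - 1/163*(-1/200)*53139/2 = 14 + 53139/65200 = 965939/65200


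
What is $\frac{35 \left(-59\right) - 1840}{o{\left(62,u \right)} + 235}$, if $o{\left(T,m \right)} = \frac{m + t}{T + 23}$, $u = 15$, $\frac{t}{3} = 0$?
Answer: $- \frac{66385}{3998} \approx -16.605$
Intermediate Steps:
$t = 0$ ($t = 3 \cdot 0 = 0$)
$o{\left(T,m \right)} = \frac{m}{23 + T}$ ($o{\left(T,m \right)} = \frac{m + 0}{T + 23} = \frac{m}{23 + T}$)
$\frac{35 \left(-59\right) - 1840}{o{\left(62,u \right)} + 235} = \frac{35 \left(-59\right) - 1840}{\frac{15}{23 + 62} + 235} = \frac{-2065 - 1840}{\frac{15}{85} + 235} = - \frac{3905}{15 \cdot \frac{1}{85} + 235} = - \frac{3905}{\frac{3}{17} + 235} = - \frac{3905}{\frac{3998}{17}} = \left(-3905\right) \frac{17}{3998} = - \frac{66385}{3998}$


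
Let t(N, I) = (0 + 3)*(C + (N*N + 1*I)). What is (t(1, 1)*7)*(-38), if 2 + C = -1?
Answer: 798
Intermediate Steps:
C = -3 (C = -2 - 1 = -3)
t(N, I) = -9 + 3*I + 3*N² (t(N, I) = (0 + 3)*(-3 + (N*N + 1*I)) = 3*(-3 + (N² + I)) = 3*(-3 + (I + N²)) = 3*(-3 + I + N²) = -9 + 3*I + 3*N²)
(t(1, 1)*7)*(-38) = ((-9 + 3*1 + 3*1²)*7)*(-38) = ((-9 + 3 + 3*1)*7)*(-38) = ((-9 + 3 + 3)*7)*(-38) = -3*7*(-38) = -21*(-38) = 798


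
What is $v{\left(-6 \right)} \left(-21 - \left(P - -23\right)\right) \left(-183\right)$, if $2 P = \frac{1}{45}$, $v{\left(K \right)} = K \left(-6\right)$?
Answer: $\frac{1449726}{5} \approx 2.8995 \cdot 10^{5}$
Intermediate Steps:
$v{\left(K \right)} = - 6 K$
$P = \frac{1}{90}$ ($P = \frac{1}{2 \cdot 45} = \frac{1}{2} \cdot \frac{1}{45} = \frac{1}{90} \approx 0.011111$)
$v{\left(-6 \right)} \left(-21 - \left(P - -23\right)\right) \left(-183\right) = \left(-6\right) \left(-6\right) \left(-21 - \left(\frac{1}{90} - -23\right)\right) \left(-183\right) = 36 \left(-21 - \left(\frac{1}{90} + 23\right)\right) \left(-183\right) = 36 \left(-21 - \frac{2071}{90}\right) \left(-183\right) = 36 \left(- \frac{3961}{90}\right) \left(-183\right) = \left(- \frac{7922}{5}\right) \left(-183\right) = \frac{1449726}{5}$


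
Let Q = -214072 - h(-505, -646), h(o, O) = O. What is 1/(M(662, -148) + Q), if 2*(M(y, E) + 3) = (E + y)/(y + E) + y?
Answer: -2/426195 ≈ -4.6927e-6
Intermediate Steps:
M(y, E) = -5/2 + y/2 (M(y, E) = -3 + ((E + y)/(y + E) + y)/2 = -3 + ((E + y)/(E + y) + y)/2 = -3 + (1 + y)/2 = -3 + (½ + y/2) = -5/2 + y/2)
Q = -213426 (Q = -214072 - 1*(-646) = -214072 + 646 = -213426)
1/(M(662, -148) + Q) = 1/((-5/2 + (½)*662) - 213426) = 1/((-5/2 + 331) - 213426) = 1/(657/2 - 213426) = 1/(-426195/2) = -2/426195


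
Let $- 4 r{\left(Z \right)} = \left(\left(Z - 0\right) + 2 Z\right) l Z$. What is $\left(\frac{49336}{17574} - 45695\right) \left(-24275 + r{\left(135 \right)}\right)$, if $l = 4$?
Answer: $\frac{31698211598150}{8787} \approx 3.6074 \cdot 10^{9}$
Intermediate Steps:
$r{\left(Z \right)} = - 3 Z^{2}$ ($r{\left(Z \right)} = - \frac{\left(\left(Z - 0\right) + 2 Z\right) 4 Z}{4} = - \frac{\left(\left(Z + 0\right) + 2 Z\right) 4 Z}{4} = - \frac{\left(Z + 2 Z\right) 4 Z}{4} = - \frac{3 Z 4 Z}{4} = - \frac{12 Z Z}{4} = - \frac{12 Z^{2}}{4} = - 3 Z^{2}$)
$\left(\frac{49336}{17574} - 45695\right) \left(-24275 + r{\left(135 \right)}\right) = \left(\frac{49336}{17574} - 45695\right) \left(-24275 - 3 \cdot 135^{2}\right) = \left(49336 \cdot \frac{1}{17574} - 45695\right) \left(-24275 - 54675\right) = \left(\frac{24668}{8787} - 45695\right) \left(-24275 - 54675\right) = \left(- \frac{401497297}{8787}\right) \left(-78950\right) = \frac{31698211598150}{8787}$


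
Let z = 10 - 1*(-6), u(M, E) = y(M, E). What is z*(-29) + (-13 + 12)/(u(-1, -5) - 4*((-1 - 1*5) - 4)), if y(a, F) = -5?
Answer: -16241/35 ≈ -464.03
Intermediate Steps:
u(M, E) = -5
z = 16 (z = 10 + 6 = 16)
z*(-29) + (-13 + 12)/(u(-1, -5) - 4*((-1 - 1*5) - 4)) = 16*(-29) + (-13 + 12)/(-5 - 4*((-1 - 1*5) - 4)) = -464 - 1/(-5 - 4*((-1 - 5) - 4)) = -464 - 1/(-5 - 4*(-6 - 4)) = -464 - 1/(-5 - 4*(-10)) = -464 - 1/(-5 + 40) = -464 - 1/35 = -16241/35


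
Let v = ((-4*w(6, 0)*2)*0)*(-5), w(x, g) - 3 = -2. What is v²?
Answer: 0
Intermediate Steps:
w(x, g) = 1 (w(x, g) = 3 - 2 = 1)
v = 0 (v = ((-4*1*2)*0)*(-5) = (-4*2*0)*(-5) = -8*0*(-5) = 0*(-5) = 0)
v² = 0² = 0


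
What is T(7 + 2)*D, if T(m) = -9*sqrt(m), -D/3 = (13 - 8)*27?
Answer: 10935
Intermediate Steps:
D = -405 (D = -3*(13 - 8)*27 = -15*27 = -3*135 = -405)
T(7 + 2)*D = -9*sqrt(7 + 2)*(-405) = -9*sqrt(9)*(-405) = -9*3*(-405) = -27*(-405) = 10935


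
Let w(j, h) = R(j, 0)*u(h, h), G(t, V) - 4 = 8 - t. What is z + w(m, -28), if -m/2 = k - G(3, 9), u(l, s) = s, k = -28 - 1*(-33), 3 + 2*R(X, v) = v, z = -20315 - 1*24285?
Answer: -44558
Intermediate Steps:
z = -44600 (z = -20315 - 24285 = -44600)
R(X, v) = -3/2 + v/2
k = 5 (k = -28 + 33 = 5)
G(t, V) = 12 - t (G(t, V) = 4 + (8 - t) = 12 - t)
m = 8 (m = -2*(5 - (12 - 1*3)) = -2*(5 - (12 - 3)) = -2*(5 - 1*9) = -2*(5 - 9) = -2*(-4) = 8)
w(j, h) = -3*h/2 (w(j, h) = (-3/2 + (½)*0)*h = (-3/2 + 0)*h = -3*h/2)
z + w(m, -28) = -44600 - 3/2*(-28) = -44600 + 42 = -44558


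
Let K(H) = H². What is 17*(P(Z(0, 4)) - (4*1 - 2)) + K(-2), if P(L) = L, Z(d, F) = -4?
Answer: -98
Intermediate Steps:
17*(P(Z(0, 4)) - (4*1 - 2)) + K(-2) = 17*(-4 - (4*1 - 2)) + (-2)² = 17*(-4 - (4 - 2)) + 4 = 17*(-4 - 1*2) + 4 = 17*(-4 - 2) + 4 = 17*(-6) + 4 = -102 + 4 = -98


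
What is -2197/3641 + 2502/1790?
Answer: 2588576/3258695 ≈ 0.79436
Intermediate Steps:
-2197/3641 + 2502/1790 = -2197*1/3641 + 2502*(1/1790) = -2197/3641 + 1251/895 = 2588576/3258695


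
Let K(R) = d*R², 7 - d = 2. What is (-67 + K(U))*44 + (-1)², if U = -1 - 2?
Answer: -967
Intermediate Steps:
d = 5 (d = 7 - 1*2 = 7 - 2 = 5)
U = -3
K(R) = 5*R²
(-67 + K(U))*44 + (-1)² = (-67 + 5*(-3)²)*44 + (-1)² = (-67 + 5*9)*44 + 1 = (-67 + 45)*44 + 1 = -22*44 + 1 = -968 + 1 = -967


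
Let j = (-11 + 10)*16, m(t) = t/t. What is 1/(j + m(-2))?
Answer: -1/15 ≈ -0.066667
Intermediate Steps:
m(t) = 1
j = -16 (j = -1*16 = -16)
1/(j + m(-2)) = 1/(-16 + 1) = 1/(-15) = -1/15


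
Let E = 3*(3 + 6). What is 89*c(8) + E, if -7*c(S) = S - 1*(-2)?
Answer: -701/7 ≈ -100.14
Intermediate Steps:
c(S) = -2/7 - S/7 (c(S) = -(S - 1*(-2))/7 = -(S + 2)/7 = -(2 + S)/7 = -2/7 - S/7)
E = 27 (E = 3*9 = 27)
89*c(8) + E = 89*(-2/7 - ⅐*8) + 27 = 89*(-2/7 - 8/7) + 27 = 89*(-10/7) + 27 = -890/7 + 27 = -701/7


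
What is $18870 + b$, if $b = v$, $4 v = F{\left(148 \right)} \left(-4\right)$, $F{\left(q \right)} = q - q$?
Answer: $18870$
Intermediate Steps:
$F{\left(q \right)} = 0$
$v = 0$ ($v = \frac{0 \left(-4\right)}{4} = \frac{1}{4} \cdot 0 = 0$)
$b = 0$
$18870 + b = 18870 + 0 = 18870$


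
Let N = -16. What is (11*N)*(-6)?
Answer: 1056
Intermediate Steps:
(11*N)*(-6) = (11*(-16))*(-6) = -176*(-6) = 1056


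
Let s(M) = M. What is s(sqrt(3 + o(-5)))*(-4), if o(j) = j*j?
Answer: -8*sqrt(7) ≈ -21.166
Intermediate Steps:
o(j) = j**2
s(sqrt(3 + o(-5)))*(-4) = sqrt(3 + (-5)**2)*(-4) = sqrt(3 + 25)*(-4) = sqrt(28)*(-4) = (2*sqrt(7))*(-4) = -8*sqrt(7)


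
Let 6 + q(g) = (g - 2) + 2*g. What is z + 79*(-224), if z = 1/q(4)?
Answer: -70783/4 ≈ -17696.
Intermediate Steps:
q(g) = -8 + 3*g (q(g) = -6 + ((g - 2) + 2*g) = -6 + ((-2 + g) + 2*g) = -6 + (-2 + 3*g) = -8 + 3*g)
z = 1/4 (z = 1/(-8 + 3*4) = 1/(-8 + 12) = 1/4 ≈ 0.25000)
z + 79*(-224) = 1/4 + 79*(-224) = 1/4 - 17696 = -70783/4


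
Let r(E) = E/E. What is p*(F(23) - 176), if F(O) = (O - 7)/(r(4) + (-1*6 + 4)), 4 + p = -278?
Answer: 54144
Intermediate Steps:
p = -282 (p = -4 - 278 = -282)
r(E) = 1
F(O) = 7 - O (F(O) = (O - 7)/(1 + (-1*6 + 4)) = (-7 + O)/(1 + (-6 + 4)) = (-7 + O)/(1 - 2) = (-7 + O)/(-1) = (-7 + O)*(-1) = 7 - O)
p*(F(23) - 176) = -282*((7 - 1*23) - 176) = -282*((7 - 23) - 176) = -282*(-16 - 176) = -282*(-192) = 54144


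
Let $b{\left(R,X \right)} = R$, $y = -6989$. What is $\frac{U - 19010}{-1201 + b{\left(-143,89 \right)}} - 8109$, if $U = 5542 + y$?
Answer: $- \frac{3626013}{448} \approx -8093.8$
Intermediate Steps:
$U = -1447$ ($U = 5542 - 6989 = -1447$)
$\frac{U - 19010}{-1201 + b{\left(-143,89 \right)}} - 8109 = \frac{-1447 - 19010}{-1201 - 143} - 8109 = - \frac{20457}{-1344} - 8109 = \left(-20457\right) \left(- \frac{1}{1344}\right) - 8109 = \frac{6819}{448} - 8109 = - \frac{3626013}{448}$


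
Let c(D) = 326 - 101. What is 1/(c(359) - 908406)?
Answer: -1/908181 ≈ -1.1011e-6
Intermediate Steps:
c(D) = 225
1/(c(359) - 908406) = 1/(225 - 908406) = 1/(-908181) = -1/908181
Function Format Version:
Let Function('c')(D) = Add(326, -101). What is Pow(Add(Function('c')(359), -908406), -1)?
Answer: Rational(-1, 908181) ≈ -1.1011e-6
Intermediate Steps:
Function('c')(D) = 225
Pow(Add(Function('c')(359), -908406), -1) = Pow(Add(225, -908406), -1) = Pow(-908181, -1) = Rational(-1, 908181)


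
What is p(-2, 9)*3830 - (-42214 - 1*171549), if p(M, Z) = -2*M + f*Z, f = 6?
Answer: 435903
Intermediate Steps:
p(M, Z) = -2*M + 6*Z
p(-2, 9)*3830 - (-42214 - 1*171549) = (-2*(-2) + 6*9)*3830 - (-42214 - 1*171549) = (4 + 54)*3830 - (-42214 - 171549) = 58*3830 - 1*(-213763) = 222140 + 213763 = 435903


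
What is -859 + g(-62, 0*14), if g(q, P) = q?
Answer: -921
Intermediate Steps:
-859 + g(-62, 0*14) = -859 - 62 = -921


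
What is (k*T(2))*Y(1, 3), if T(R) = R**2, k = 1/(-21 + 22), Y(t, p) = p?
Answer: 12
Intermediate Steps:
k = 1 (k = 1/1 = 1)
(k*T(2))*Y(1, 3) = (1*2**2)*3 = (1*4)*3 = 4*3 = 12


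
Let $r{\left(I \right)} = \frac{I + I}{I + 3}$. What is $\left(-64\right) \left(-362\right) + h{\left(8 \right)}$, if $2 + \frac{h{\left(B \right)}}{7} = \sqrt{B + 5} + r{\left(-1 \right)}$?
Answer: $23147 + 7 \sqrt{13} \approx 23172.0$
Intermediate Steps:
$r{\left(I \right)} = \frac{2 I}{3 + I}$
$h{\left(B \right)} = -21 + 7 \sqrt{5 + B}$ ($h{\left(B \right)} = -14 + 7 \left(\sqrt{B + 5} + 2 \left(-1\right) \frac{1}{3 - 1}\right) = -14 + 7 \left(\sqrt{5 + B} + 2 \left(-1\right) \frac{1}{2}\right) = -14 + 7 \left(\sqrt{5 + B} - 1\right) = -14 + 7 \left(-1 + \sqrt{5 + B}\right) = -14 + \left(-7 + 7 \sqrt{5 + B}\right) = -21 + 7 \sqrt{5 + B}$)
$\left(-64\right) \left(-362\right) + h{\left(8 \right)} = \left(-64\right) \left(-362\right) - \left(21 - 7 \sqrt{5 + 8}\right) = 23168 - \left(21 - 7 \sqrt{13}\right) = 23147 + 7 \sqrt{13}$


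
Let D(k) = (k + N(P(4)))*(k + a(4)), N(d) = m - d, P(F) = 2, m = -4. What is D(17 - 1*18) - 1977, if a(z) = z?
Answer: -1998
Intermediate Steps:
N(d) = -4 - d
D(k) = (-6 + k)*(4 + k) (D(k) = (k + (-4 - 1*2))*(k + 4) = (k + (-4 - 2))*(4 + k) = (k - 6)*(4 + k) = (-6 + k)*(4 + k))
D(17 - 1*18) - 1977 = (-24 + (17 - 1*18)² - 2*(17 - 1*18)) - 1977 = (-24 + (17 - 18)² - 2*(17 - 18)) - 1977 = (-24 + (-1)² - 2*(-1)) - 1977 = (-24 + 1 + 2) - 1977 = -21 - 1977 = -1998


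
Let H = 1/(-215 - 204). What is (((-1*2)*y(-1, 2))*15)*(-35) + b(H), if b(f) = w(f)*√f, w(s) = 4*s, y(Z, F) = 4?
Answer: 4200 - 4*I*√419/175561 ≈ 4200.0 - 0.00046638*I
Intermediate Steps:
H = -1/419 (H = 1/(-419) = -1/419 ≈ -0.0023866)
b(f) = 4*f^(3/2) (b(f) = (4*f)*√f = 4*f^(3/2))
(((-1*2)*y(-1, 2))*15)*(-35) + b(H) = ((-1*2*4)*15)*(-35) + 4*(-1/419)^(3/2) = (-2*4*15)*(-35) + 4*(-I*√419/175561) = -8*15*(-35) - 4*I*√419/175561 = -120*(-35) - 4*I*√419/175561 = 4200 - 4*I*√419/175561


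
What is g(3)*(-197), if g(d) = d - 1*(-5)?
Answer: -1576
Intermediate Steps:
g(d) = 5 + d (g(d) = d + 5 = 5 + d)
g(3)*(-197) = (5 + 3)*(-197) = 8*(-197) = -1576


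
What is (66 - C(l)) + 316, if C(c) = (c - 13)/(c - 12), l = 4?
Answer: 3047/8 ≈ 380.88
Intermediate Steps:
C(c) = (-13 + c)/(-12 + c)
(66 - C(l)) + 316 = (66 - (-13 + 4)/(-12 + 4)) + 316 = (66 - (-9)/(-8)) + 316 = (66 - (-1)*(-9)/8) + 316 = (66 - 1*9/8) + 316 = (66 - 9/8) + 316 = 519/8 + 316 = 3047/8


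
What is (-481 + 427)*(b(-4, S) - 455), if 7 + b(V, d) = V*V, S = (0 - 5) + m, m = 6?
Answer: 24084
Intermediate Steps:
S = 1 (S = (0 - 5) + 6 = -5 + 6 = 1)
b(V, d) = -7 + V² (b(V, d) = -7 + V*V = -7 + V²)
(-481 + 427)*(b(-4, S) - 455) = (-481 + 427)*((-7 + (-4)²) - 455) = -54*((-7 + 16) - 455) = -54*(9 - 455) = -54*(-446) = 24084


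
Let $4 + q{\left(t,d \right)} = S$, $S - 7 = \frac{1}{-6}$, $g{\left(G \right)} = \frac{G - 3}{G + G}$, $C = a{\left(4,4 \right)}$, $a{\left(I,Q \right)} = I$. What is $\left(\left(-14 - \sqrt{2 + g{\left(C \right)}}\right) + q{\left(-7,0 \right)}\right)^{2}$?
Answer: $\frac{9131}{72} + \frac{67 \sqrt{34}}{12} \approx 159.38$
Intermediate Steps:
$C = 4$
$g{\left(G \right)} = \frac{-3 + G}{2 G}$
$S = \frac{41}{6}$ ($S = 7 + \frac{1}{-6} = 7 - \frac{1}{6} = \frac{41}{6} \approx 6.8333$)
$q{\left(t,d \right)} = \frac{17}{6}$ ($q{\left(t,d \right)} = -4 + \frac{41}{6} = \frac{17}{6}$)
$\left(\left(-14 - \sqrt{2 + g{\left(C \right)}}\right) + q{\left(-7,0 \right)}\right)^{2} = \left(\left(-14 - \sqrt{2 + \frac{-3 + 4}{2 \cdot 4}}\right) + \frac{17}{6}\right)^{2} = \left(\left(-14 - \sqrt{2 + \frac{1}{2} \cdot \frac{1}{4} \cdot 1}\right) + \frac{17}{6}\right)^{2} = \left(\left(-14 - \sqrt{2 + \frac{1}{8}}\right) + \frac{17}{6}\right)^{2} = \left(\left(-14 - \sqrt{\frac{17}{8}}\right) + \frac{17}{6}\right)^{2} = \left(\left(-14 - \frac{\sqrt{34}}{4}\right) + \frac{17}{6}\right)^{2} = \left(- \frac{67}{6} - \frac{\sqrt{34}}{4}\right)^{2}$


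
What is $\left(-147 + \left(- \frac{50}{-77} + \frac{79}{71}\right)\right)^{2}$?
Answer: $\frac{630461408256}{29888089} \approx 21094.0$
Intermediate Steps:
$\left(-147 + \left(- \frac{50}{-77} + \frac{79}{71}\right)\right)^{2} = \left(-147 + \left(\left(-50\right) \left(- \frac{1}{77}\right) + 79 \cdot \frac{1}{71}\right)\right)^{2} = \left(-147 + \left(\frac{50}{77} + \frac{79}{71}\right)\right)^{2} = \left(-147 + \frac{9633}{5467}\right)^{2} = \left(- \frac{794016}{5467}\right)^{2} = \frac{630461408256}{29888089}$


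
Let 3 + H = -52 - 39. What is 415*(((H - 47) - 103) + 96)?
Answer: -61420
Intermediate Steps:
H = -94 (H = -3 + (-52 - 39) = -3 - 91 = -94)
415*(((H - 47) - 103) + 96) = 415*(((-94 - 47) - 103) + 96) = 415*((-141 - 103) + 96) = 415*(-244 + 96) = 415*(-148) = -61420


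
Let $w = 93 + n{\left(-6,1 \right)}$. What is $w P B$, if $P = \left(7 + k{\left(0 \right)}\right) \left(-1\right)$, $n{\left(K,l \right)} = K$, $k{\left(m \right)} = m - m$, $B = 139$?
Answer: $-84651$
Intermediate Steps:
$k{\left(m \right)} = 0$
$P = -7$ ($P = \left(7 + 0\right) \left(-1\right) = 7 \left(-1\right) = -7$)
$w = 87$ ($w = 93 - 6 = 87$)
$w P B = 87 \left(-7\right) 139 = \left(-609\right) 139 = -84651$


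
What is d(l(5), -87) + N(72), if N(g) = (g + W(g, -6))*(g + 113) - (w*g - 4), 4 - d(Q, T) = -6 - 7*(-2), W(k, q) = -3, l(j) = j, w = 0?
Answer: 12765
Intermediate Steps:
d(Q, T) = -4 (d(Q, T) = 4 - (-6 - 7*(-2)) = 4 - (-6 + 14) = 4 - 1*8 = 4 - 8 = -4)
N(g) = 4 + (-3 + g)*(113 + g) (N(g) = (g - 3)*(g + 113) - (0*g - 4) = (-3 + g)*(113 + g) - (0 - 4) = (-3 + g)*(113 + g) - 1*(-4) = (-3 + g)*(113 + g) + 4 = 4 + (-3 + g)*(113 + g))
d(l(5), -87) + N(72) = -4 + (-335 + 72² + 110*72) = -4 + (-335 + 5184 + 7920) = -4 + 12769 = 12765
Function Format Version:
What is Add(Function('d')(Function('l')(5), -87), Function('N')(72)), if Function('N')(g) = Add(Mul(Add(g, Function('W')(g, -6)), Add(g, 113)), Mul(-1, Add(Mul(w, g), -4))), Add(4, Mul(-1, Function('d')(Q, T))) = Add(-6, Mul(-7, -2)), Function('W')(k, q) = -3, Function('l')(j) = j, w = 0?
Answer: 12765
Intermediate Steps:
Function('d')(Q, T) = -4 (Function('d')(Q, T) = Add(4, Mul(-1, Add(-6, Mul(-7, -2)))) = Add(4, Mul(-1, Add(-6, 14))) = Add(4, Mul(-1, 8)) = Add(4, -8) = -4)
Function('N')(g) = Add(4, Mul(Add(-3, g), Add(113, g))) (Function('N')(g) = Add(Mul(Add(g, -3), Add(g, 113)), Mul(-1, Add(Mul(0, g), -4))) = Add(Mul(Add(-3, g), Add(113, g)), Mul(-1, Add(0, -4))) = Add(Mul(Add(-3, g), Add(113, g)), Mul(-1, -4)) = Add(Mul(Add(-3, g), Add(113, g)), 4) = Add(4, Mul(Add(-3, g), Add(113, g))))
Add(Function('d')(Function('l')(5), -87), Function('N')(72)) = Add(-4, Add(-335, Pow(72, 2), Mul(110, 72))) = Add(-4, Add(-335, 5184, 7920)) = Add(-4, 12769) = 12765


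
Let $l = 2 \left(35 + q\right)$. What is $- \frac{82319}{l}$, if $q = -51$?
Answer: $\frac{82319}{32} \approx 2572.5$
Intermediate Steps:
$l = -32$ ($l = 2 \left(35 - 51\right) = 2 \left(-16\right) = -32$)
$- \frac{82319}{l} = - \frac{82319}{-32} = \left(-82319\right) \left(- \frac{1}{32}\right) = \frac{82319}{32}$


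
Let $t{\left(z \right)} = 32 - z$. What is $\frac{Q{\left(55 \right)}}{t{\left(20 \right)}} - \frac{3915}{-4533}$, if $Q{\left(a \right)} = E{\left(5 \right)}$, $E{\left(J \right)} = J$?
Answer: $\frac{23215}{18132} \approx 1.2803$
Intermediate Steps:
$Q{\left(a \right)} = 5$
$\frac{Q{\left(55 \right)}}{t{\left(20 \right)}} - \frac{3915}{-4533} = \frac{5}{32 - 20} - \frac{3915}{-4533} = \frac{5}{32 - 20} - - \frac{1305}{1511} = \frac{5}{12} + \frac{1305}{1511} = \frac{23215}{18132}$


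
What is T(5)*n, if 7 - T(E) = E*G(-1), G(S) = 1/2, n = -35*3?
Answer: -945/2 ≈ -472.50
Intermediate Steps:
n = -105
G(S) = ½
T(E) = 7 - E/2
T(5)*n = (7 - ½*5)*(-105) = (7 - 5/2)*(-105) = (9/2)*(-105) = -945/2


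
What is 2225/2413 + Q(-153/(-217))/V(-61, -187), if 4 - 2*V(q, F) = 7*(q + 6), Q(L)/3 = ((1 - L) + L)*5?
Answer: 937915/938657 ≈ 0.99921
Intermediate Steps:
Q(L) = 15 (Q(L) = 3*(((1 - L) + L)*5) = 3*(1*5) = 3*5 = 15)
V(q, F) = -19 - 7*q/2 (V(q, F) = 2 - 7*(q + 6)/2 = 2 - 7*(6 + q)/2 = 2 - (42 + 7*q)/2 = 2 + (-21 - 7*q/2) = -19 - 7*q/2)
2225/2413 + Q(-153/(-217))/V(-61, -187) = 2225/2413 + 15/(-19 - 7/2*(-61)) = 2225*(1/2413) + 15/(-19 + 427/2) = 2225/2413 + 15/(389/2) = 2225/2413 + 15*(2/389) = 2225/2413 + 30/389 = 937915/938657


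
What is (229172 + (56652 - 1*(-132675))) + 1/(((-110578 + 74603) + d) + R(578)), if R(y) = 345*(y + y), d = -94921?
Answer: 112125926077/267924 ≈ 4.1850e+5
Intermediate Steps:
R(y) = 690*y (R(y) = 345*(2*y) = 690*y)
(229172 + (56652 - 1*(-132675))) + 1/(((-110578 + 74603) + d) + R(578)) = (229172 + (56652 - 1*(-132675))) + 1/(((-110578 + 74603) - 94921) + 690*578) = (229172 + (56652 + 132675)) + 1/((-35975 - 94921) + 398820) = (229172 + 189327) + 1/(-130896 + 398820) = 418499 + 1/267924 = 112125926077/267924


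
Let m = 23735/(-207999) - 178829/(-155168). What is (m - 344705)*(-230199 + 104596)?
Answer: 1397364470659542928007/32274788832 ≈ 4.3296e+10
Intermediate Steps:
m = 33513340691/32274788832 (m = 23735*(-1/207999) - 178829*(-1/155168) = -23735/207999 + 178829/155168 = 33513340691/32274788832 ≈ 1.0384)
(m - 344705)*(-230199 + 104596) = (33513340691/32274788832 - 344705)*(-230199 + 104596) = -11125247570993869/32274788832*(-125603) = 1397364470659542928007/32274788832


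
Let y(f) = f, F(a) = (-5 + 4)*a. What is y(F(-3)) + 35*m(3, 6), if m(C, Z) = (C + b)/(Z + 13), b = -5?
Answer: -13/19 ≈ -0.68421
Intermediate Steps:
m(C, Z) = (-5 + C)/(13 + Z) (m(C, Z) = (C - 5)/(Z + 13) = (-5 + C)/(13 + Z))
F(a) = -a
y(F(-3)) + 35*m(3, 6) = -1*(-3) + 35*((-5 + 3)/(13 + 6)) = 3 + 35*(-2/19) = 3 - 70/19 = -13/19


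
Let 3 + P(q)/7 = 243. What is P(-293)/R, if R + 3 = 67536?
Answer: 560/22511 ≈ 0.024877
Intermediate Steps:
R = 67533 (R = -3 + 67536 = 67533)
P(q) = 1680 (P(q) = -21 + 7*243 = -21 + 1701 = 1680)
P(-293)/R = 1680/67533 = 1680*(1/67533) = 560/22511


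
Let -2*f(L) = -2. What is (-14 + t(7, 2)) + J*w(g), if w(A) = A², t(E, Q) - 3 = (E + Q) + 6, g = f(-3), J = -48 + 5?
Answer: -39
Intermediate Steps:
f(L) = 1 (f(L) = -½*(-2) = 1)
J = -43
g = 1
t(E, Q) = 9 + E + Q (t(E, Q) = 3 + ((E + Q) + 6) = 3 + (6 + E + Q) = 9 + E + Q)
(-14 + t(7, 2)) + J*w(g) = (-14 + (9 + 7 + 2)) - 43*1² = (-14 + 18) - 43*1 = 4 - 43 = -39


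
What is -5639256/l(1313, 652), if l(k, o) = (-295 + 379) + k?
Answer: -5639256/1397 ≈ -4036.7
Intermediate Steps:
l(k, o) = 84 + k
-5639256/l(1313, 652) = -5639256/(84 + 1313) = -5639256/1397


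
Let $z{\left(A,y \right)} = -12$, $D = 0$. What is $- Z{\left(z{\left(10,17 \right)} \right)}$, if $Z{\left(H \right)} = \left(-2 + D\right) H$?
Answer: $-24$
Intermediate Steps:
$Z{\left(H \right)} = - 2 H$ ($Z{\left(H \right)} = \left(-2 + 0\right) H = - 2 H$)
$- Z{\left(z{\left(10,17 \right)} \right)} = - \left(-2\right) \left(-12\right) = \left(-1\right) 24 = -24$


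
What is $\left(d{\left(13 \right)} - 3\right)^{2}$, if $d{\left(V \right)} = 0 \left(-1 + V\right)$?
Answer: $9$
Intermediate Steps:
$d{\left(V \right)} = 0$
$\left(d{\left(13 \right)} - 3\right)^{2} = \left(0 - 3\right)^{2} = \left(-3\right)^{2} = 9$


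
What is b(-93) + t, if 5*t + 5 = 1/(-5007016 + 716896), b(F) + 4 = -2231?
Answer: -47963541601/21450600 ≈ -2236.0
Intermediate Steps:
b(F) = -2235 (b(F) = -4 - 2231 = -2235)
t = -21450601/21450600 (t = -1 + 1/(5*(-5007016 + 716896)) = -1 + (⅕)/(-4290120) = -1 + (⅕)*(-1/4290120) = -1 - 1/21450600 = -21450601/21450600 ≈ -1.0000)
b(-93) + t = -2235 - 21450601/21450600 = -47963541601/21450600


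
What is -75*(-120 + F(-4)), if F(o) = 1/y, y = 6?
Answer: 17975/2 ≈ 8987.5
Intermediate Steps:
F(o) = 1/6
-75*(-120 + F(-4)) = -75*(-120 + 1/6) = -75*(-719/6) = 17975/2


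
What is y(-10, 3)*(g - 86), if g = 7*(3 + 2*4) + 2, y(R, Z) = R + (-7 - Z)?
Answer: 140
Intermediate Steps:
y(R, Z) = -7 + R - Z
g = 79 (g = 7*(3 + 8) + 2 = 7*11 + 2 = 77 + 2 = 79)
y(-10, 3)*(g - 86) = (-7 - 10 - 1*3)*(79 - 86) = (-7 - 10 - 3)*(-7) = -20*(-7) = 140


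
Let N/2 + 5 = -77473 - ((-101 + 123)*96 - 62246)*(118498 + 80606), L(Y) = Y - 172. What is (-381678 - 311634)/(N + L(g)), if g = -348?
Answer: -173328/5986421099 ≈ -2.8954e-5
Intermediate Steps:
L(Y) = -172 + Y
N = 23945684916 (N = -10 + 2*(-77473 - ((-101 + 123)*96 - 62246)*(118498 + 80606)) = -10 + 2*(-77473 - (22*96 - 62246)*199104) = -10 + 2*(-77473 - (2112 - 62246)*199104) = -10 + 2*(-77473 - (-60134)*199104) = -10 + 2*(-77473 - 1*(-11972919936)) = -10 + 2*(-77473 + 11972919936) = -10 + 2*11972842463 = -10 + 23945684926 = 23945684916)
(-381678 - 311634)/(N + L(g)) = (-381678 - 311634)/(23945684916 + (-172 - 348)) = -693312/(23945684916 - 520) = -693312/23945684396 = -693312*1/23945684396 = -173328/5986421099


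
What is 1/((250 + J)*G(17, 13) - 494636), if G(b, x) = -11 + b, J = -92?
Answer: -1/493688 ≈ -2.0256e-6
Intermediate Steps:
1/((250 + J)*G(17, 13) - 494636) = 1/((250 - 92)*(-11 + 17) - 494636) = 1/(158*6 - 494636) = 1/(948 - 494636) = 1/(-493688) = -1/493688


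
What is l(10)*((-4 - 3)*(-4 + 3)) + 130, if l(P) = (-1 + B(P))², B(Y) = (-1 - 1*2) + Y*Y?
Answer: 64642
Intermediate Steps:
B(Y) = -3 + Y² (B(Y) = (-1 - 2) + Y² = -3 + Y²)
l(P) = (-4 + P²)² (l(P) = (-1 + (-3 + P²))² = (-4 + P²)²)
l(10)*((-4 - 3)*(-4 + 3)) + 130 = (-4 + 10²)²*((-4 - 3)*(-4 + 3)) + 130 = (-4 + 100)²*(-7*(-1)) + 130 = 96²*7 + 130 = 9216*7 + 130 = 64512 + 130 = 64642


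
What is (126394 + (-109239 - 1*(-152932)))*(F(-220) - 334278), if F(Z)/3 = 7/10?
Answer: -568559850033/10 ≈ -5.6856e+10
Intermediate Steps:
F(Z) = 21/10 (F(Z) = 3*(7/10) = 21/10)
(126394 + (-109239 - 1*(-152932)))*(F(-220) - 334278) = (126394 + (-109239 - 1*(-152932)))*(21/10 - 334278) = (126394 + (-109239 + 152932))*(-3342759/10) = (126394 + 43693)*(-3342759/10) = 170087*(-3342759/10) = -568559850033/10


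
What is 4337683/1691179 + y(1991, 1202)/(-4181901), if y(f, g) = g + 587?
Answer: 2590962193736/1010334735897 ≈ 2.5645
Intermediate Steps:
y(f, g) = 587 + g
4337683/1691179 + y(1991, 1202)/(-4181901) = 4337683/1691179 + (587 + 1202)/(-4181901) = 4337683*(1/1691179) + 1789*(-1/4181901) = 619669/241597 - 1789/4181901 = 2590962193736/1010334735897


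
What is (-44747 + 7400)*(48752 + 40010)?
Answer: -3314994414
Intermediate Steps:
(-44747 + 7400)*(48752 + 40010) = -37347*88762 = -3314994414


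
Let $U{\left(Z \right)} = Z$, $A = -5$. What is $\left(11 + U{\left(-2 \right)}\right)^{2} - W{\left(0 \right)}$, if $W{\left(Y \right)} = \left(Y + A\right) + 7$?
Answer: $79$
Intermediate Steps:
$W{\left(Y \right)} = 2 + Y$ ($W{\left(Y \right)} = \left(Y - 5\right) + 7 = \left(-5 + Y\right) + 7 = 2 + Y$)
$\left(11 + U{\left(-2 \right)}\right)^{2} - W{\left(0 \right)} = \left(11 - 2\right)^{2} - \left(2 + 0\right) = 9^{2} - 2 = 81 - 2 = 79$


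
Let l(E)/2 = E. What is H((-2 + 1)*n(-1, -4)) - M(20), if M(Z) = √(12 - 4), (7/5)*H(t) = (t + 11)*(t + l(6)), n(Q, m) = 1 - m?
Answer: 30 - 2*√2 ≈ 27.172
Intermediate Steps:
l(E) = 2*E
H(t) = 5*(11 + t)*(12 + t)/7 (H(t) = 5*((t + 11)*(t + 2*6))/7 = 5*((11 + t)*(t + 12))/7 = 5*((11 + t)*(12 + t))/7 = 5*(11 + t)*(12 + t)/7)
M(Z) = 2*√2 (M(Z) = √8 = 2*√2)
H((-2 + 1)*n(-1, -4)) - M(20) = (660/7 + 5*((-2 + 1)*(1 - 1*(-4)))²/7 + 115*((-2 + 1)*(1 - 1*(-4)))/7) - 2*√2 = (660/7 + 5*(-(1 + 4))²/7 + 115*(-(1 + 4))/7) - 2*√2 = (660/7 + 5*(-1*5)²/7 + 115*(-1*5)/7) - 2*√2 = (660/7 + (5/7)*(-5)² + (115/7)*(-5)) - 2*√2 = (660/7 + (5/7)*25 - 575/7) - 2*√2 = (660/7 + 125/7 - 575/7) - 2*√2 = 30 - 2*√2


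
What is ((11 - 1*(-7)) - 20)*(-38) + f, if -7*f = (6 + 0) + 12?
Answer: 514/7 ≈ 73.429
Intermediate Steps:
f = -18/7 (f = -((6 + 0) + 12)/7 = -(6 + 12)/7 = -⅐*18 = -18/7 ≈ -2.5714)
((11 - 1*(-7)) - 20)*(-38) + f = ((11 - 1*(-7)) - 20)*(-38) - 18/7 = ((11 + 7) - 20)*(-38) - 18/7 = (18 - 20)*(-38) - 18/7 = -2*(-38) - 18/7 = 76 - 18/7 = 514/7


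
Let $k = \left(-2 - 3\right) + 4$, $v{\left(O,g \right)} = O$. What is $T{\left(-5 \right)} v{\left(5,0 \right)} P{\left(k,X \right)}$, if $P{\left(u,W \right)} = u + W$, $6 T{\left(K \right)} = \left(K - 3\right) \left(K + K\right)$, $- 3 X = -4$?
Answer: $\frac{200}{9} \approx 22.222$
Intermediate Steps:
$X = \frac{4}{3}$ ($X = \left(- \frac{1}{3}\right) \left(-4\right) = \frac{4}{3} \approx 1.3333$)
$T{\left(K \right)} = \frac{K \left(-3 + K\right)}{3}$ ($T{\left(K \right)} = \frac{\left(K - 3\right) \left(K + K\right)}{6} = \frac{\left(-3 + K\right) 2 K}{6} = \frac{2 K \left(-3 + K\right)}{6} = \frac{K \left(-3 + K\right)}{3}$)
$k = -1$ ($k = -5 + 4 = -1$)
$P{\left(u,W \right)} = W + u$
$T{\left(-5 \right)} v{\left(5,0 \right)} P{\left(k,X \right)} = \frac{1}{3} \left(-5\right) \left(-3 - 5\right) 5 \left(\frac{4}{3} - 1\right) = \frac{1}{3} \left(-5\right) \left(-8\right) 5 \cdot \frac{1}{3} = \frac{40}{3} \cdot 5 \cdot \frac{1}{3} = \frac{200}{3} \cdot \frac{1}{3} = \frac{200}{9}$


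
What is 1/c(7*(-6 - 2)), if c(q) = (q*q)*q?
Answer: -1/175616 ≈ -5.6942e-6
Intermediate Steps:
c(q) = q³ (c(q) = q²*q = q³)
1/c(7*(-6 - 2)) = 1/((7*(-6 - 2))³) = 1/((7*(-8))³) = 1/((-56)³) = 1/(-175616) = -1/175616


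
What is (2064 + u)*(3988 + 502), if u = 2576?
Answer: 20833600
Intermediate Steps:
(2064 + u)*(3988 + 502) = (2064 + 2576)*(3988 + 502) = 4640*4490 = 20833600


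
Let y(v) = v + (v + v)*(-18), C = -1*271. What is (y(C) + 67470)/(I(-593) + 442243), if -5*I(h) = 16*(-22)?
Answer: 384775/2211567 ≈ 0.17398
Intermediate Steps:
C = -271
I(h) = 352/5 (I(h) = -16*(-22)/5 = -1/5*(-352) = 352/5)
y(v) = -35*v (y(v) = v + (2*v)*(-18) = v - 36*v = -35*v)
(y(C) + 67470)/(I(-593) + 442243) = (-35*(-271) + 67470)/(352/5 + 442243) = (9485 + 67470)/(2211567/5) = 76955*(5/2211567) = 384775/2211567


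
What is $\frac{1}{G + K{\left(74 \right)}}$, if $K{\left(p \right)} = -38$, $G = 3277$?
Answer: $\frac{1}{3239} \approx 0.00030874$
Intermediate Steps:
$\frac{1}{G + K{\left(74 \right)}} = \frac{1}{3277 - 38} = \frac{1}{3239}$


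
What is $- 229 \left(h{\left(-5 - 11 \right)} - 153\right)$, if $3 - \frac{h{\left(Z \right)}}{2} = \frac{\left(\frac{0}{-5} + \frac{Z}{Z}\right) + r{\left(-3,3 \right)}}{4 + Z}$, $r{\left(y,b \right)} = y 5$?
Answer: $\frac{102592}{3} \approx 34197.0$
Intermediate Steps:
$r{\left(y,b \right)} = 5 y$
$h{\left(Z \right)} = 6 + \frac{28}{4 + Z}$ ($h{\left(Z \right)} = 6 - 2 \frac{\left(\frac{0}{-5} + \frac{Z}{Z}\right) + 5 \left(-3\right)}{4 + Z} = 6 - 2 \frac{\left(0 \left(- \frac{1}{5}\right) + 1\right) - 15}{4 + Z} = 6 - 2 \frac{\left(0 + 1\right) - 15}{4 + Z} = 6 - 2 \frac{1 - 15}{4 + Z} = 6 - 2 \left(- \frac{14}{4 + Z}\right) = 6 + \frac{28}{4 + Z}$)
$- 229 \left(h{\left(-5 - 11 \right)} - 153\right) = - 229 \left(\frac{2 \left(26 + 3 \left(-5 - 11\right)\right)}{4 - 16} - 153\right) = - 229 \left(\frac{2 \left(26 + 3 \left(-16\right)\right)}{4 - 16} - 153\right) = - 229 \left(\frac{2 \left(26 - 48\right)}{-12} - 153\right) = - 229 \left(2 \left(- \frac{1}{12}\right) \left(-22\right) - 153\right) = - 229 \left(\frac{11}{3} - 153\right) = \left(-229\right) \left(- \frac{448}{3}\right) = \frac{102592}{3}$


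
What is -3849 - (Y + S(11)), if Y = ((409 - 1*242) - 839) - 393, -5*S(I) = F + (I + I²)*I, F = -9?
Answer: -12477/5 ≈ -2495.4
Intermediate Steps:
S(I) = 9/5 - I*(I + I²)/5 (S(I) = -(-9 + (I + I²)*I)/5 = -(-9 + I*(I + I²))/5 = 9/5 - I*(I + I²)/5)
Y = -1065 (Y = ((409 - 242) - 839) - 393 = (167 - 839) - 393 = -672 - 393 = -1065)
-3849 - (Y + S(11)) = -3849 - (-1065 + (9/5 - ⅕*11² - ⅕*11³)) = -3849 - (-1065 + (9/5 - ⅕*121 - ⅕*1331)) = -3849 - (-1065 + (9/5 - 121/5 - 1331/5)) = -3849 - (-1065 - 1443/5) = -3849 - 1*(-6768/5) = -3849 + 6768/5 = -12477/5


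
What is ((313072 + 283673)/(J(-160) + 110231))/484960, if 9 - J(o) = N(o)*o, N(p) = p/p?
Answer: 39783/3569305600 ≈ 1.1146e-5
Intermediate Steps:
N(p) = 1
J(o) = 9 - o
((313072 + 283673)/(J(-160) + 110231))/484960 = ((313072 + 283673)/((9 - 1*(-160)) + 110231))/484960 = (596745/((9 + 160) + 110231))*(1/484960) = (596745/(169 + 110231))*(1/484960) = (596745/110400)*(1/484960) = (596745*(1/110400))*(1/484960) = (39783/7360)*(1/484960) = 39783/3569305600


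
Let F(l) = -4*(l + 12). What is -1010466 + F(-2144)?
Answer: -1001938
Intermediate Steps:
F(l) = -48 - 4*l (F(l) = -4*(12 + l) = -48 - 4*l)
-1010466 + F(-2144) = -1010466 + (-48 - 4*(-2144)) = -1010466 + (-48 + 8576) = -1010466 + 8528 = -1001938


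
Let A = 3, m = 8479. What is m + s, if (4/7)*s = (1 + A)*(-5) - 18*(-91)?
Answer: 22621/2 ≈ 11311.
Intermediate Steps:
s = 5663/2 (s = 7*((1 + 3)*(-5) - 18*(-91))/4 = 7*(4*(-5) + 1638)/4 = 7*(-20 + 1638)/4 = (7/4)*1618 = 5663/2 ≈ 2831.5)
m + s = 8479 + 5663/2 = 22621/2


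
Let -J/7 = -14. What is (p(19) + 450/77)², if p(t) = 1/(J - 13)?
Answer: 1468958929/42837025 ≈ 34.292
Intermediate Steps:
J = 98 (J = -7*(-14) = 98)
p(t) = 1/85 (p(t) = 1/(98 - 13) = 1/85)
(p(19) + 450/77)² = (1/85 + 450/77)² = (38327/6545)² = 1468958929/42837025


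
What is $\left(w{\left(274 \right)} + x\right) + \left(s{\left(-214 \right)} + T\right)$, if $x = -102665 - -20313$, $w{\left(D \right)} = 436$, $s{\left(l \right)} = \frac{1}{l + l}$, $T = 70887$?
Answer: $- \frac{4720413}{428} \approx -11029.0$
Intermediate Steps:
$s{\left(l \right)} = \frac{1}{2 l}$
$x = -82352$ ($x = -102665 + 20313 = -82352$)
$\left(w{\left(274 \right)} + x\right) + \left(s{\left(-214 \right)} + T\right) = \left(436 - 82352\right) + \left(\frac{1}{2 \left(-214\right)} + 70887\right) = -81916 + \left(\frac{1}{2} \left(- \frac{1}{214}\right) + 70887\right) = -81916 + \left(- \frac{1}{428} + 70887\right) = -81916 + \frac{30339635}{428} = - \frac{4720413}{428}$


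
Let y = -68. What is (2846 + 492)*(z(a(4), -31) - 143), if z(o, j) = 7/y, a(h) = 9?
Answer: -16241039/34 ≈ -4.7768e+5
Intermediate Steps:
z(o, j) = -7/68 (z(o, j) = 7/(-68) = 7*(-1/68) = -7/68)
(2846 + 492)*(z(a(4), -31) - 143) = (2846 + 492)*(-7/68 - 143) = 3338*(-9731/68) = -16241039/34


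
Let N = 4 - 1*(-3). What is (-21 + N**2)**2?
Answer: 784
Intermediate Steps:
N = 7 (N = 4 + 3 = 7)
(-21 + N**2)**2 = (-21 + 7**2)**2 = (-21 + 49)**2 = 28**2 = 784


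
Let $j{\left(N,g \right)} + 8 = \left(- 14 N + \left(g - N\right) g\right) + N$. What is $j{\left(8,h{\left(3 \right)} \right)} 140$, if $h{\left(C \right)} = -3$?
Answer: $-11060$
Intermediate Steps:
$j{\left(N,g \right)} = -8 - 13 N + g \left(g - N\right)$ ($j{\left(N,g \right)} = -8 - \left(13 N - \left(g - N\right) g\right) = -8 - \left(13 N - g \left(g - N\right)\right) = -8 - 13 N + g \left(g - N\right)$)
$j{\left(8,h{\left(3 \right)} \right)} 140 = \left(-8 + \left(-3\right)^{2} - 104 - 8 \left(-3\right)\right) 140 = \left(-8 + 9 - 104 + 24\right) 140 = \left(-79\right) 140 = -11060$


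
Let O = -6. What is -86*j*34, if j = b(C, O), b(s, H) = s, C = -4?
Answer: 11696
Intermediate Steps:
j = -4
-86*j*34 = -86*(-4)*34 = 344*34 = 11696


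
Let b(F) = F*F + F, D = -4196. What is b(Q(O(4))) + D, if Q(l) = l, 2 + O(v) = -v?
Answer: -4166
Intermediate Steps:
O(v) = -2 - v
b(F) = F + F² (b(F) = F² + F = F + F²)
b(Q(O(4))) + D = (-2 - 1*4)*(1 + (-2 - 1*4)) - 4196 = (-2 - 4)*(1 + (-2 - 4)) - 4196 = -6*(1 - 6) - 4196 = -6*(-5) - 4196 = 30 - 4196 = -4166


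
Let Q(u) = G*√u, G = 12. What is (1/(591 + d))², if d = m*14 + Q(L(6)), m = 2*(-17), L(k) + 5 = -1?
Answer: (115 + 12*I*√6)⁻² ≈ 6.2272e-5 - 3.4058e-5*I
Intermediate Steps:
L(k) = -6 (L(k) = -5 - 1 = -6)
m = -34
Q(u) = 12*√u
d = -476 + 12*I*√6 (d = -34*14 + 12*√(-6) = -476 + 12*(I*√6) = -476 + 12*I*√6 ≈ -476.0 + 29.394*I)
(1/(591 + d))² = (1/(591 + (-476 + 12*I*√6)))² = (1/(115 + 12*I*√6))² = (115 + 12*I*√6)⁻²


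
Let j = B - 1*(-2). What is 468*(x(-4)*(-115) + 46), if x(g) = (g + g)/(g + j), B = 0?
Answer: -193752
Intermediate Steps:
j = 2 (j = 0 - 1*(-2) = 0 + 2 = 2)
x(g) = 2*g/(2 + g) (x(g) = (g + g)/(g + 2) = (2*g)/(2 + g) = 2*g/(2 + g))
468*(x(-4)*(-115) + 46) = 468*((2*(-4)/(2 - 4))*(-115) + 46) = 468*((2*(-4)/(-2))*(-115) + 46) = 468*((2*(-4)*(-1/2))*(-115) + 46) = 468*(4*(-115) + 46) = 468*(-460 + 46) = 468*(-414) = -193752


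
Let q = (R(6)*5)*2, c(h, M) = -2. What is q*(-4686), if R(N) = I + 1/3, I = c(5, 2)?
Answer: 78100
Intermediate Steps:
I = -2
R(N) = -5/3 (R(N) = -2 + 1/3 = -2 + ⅓ = -5/3)
q = -50/3 (q = -5/3*5*2 = -25/3*2 = -50/3 ≈ -16.667)
q*(-4686) = -50/3*(-4686) = 78100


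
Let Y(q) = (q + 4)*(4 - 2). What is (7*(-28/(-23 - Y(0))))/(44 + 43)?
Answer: 196/2697 ≈ 0.072673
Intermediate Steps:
Y(q) = 8 + 2*q (Y(q) = (4 + q)*2 = 8 + 2*q)
(7*(-28/(-23 - Y(0))))/(44 + 43) = (7*(-28/(-23 - (8 + 2*0))))/(44 + 43) = (7*(-28/(-23 - (8 + 0))))/87 = (7*(-28/(-23 - 1*8)))*(1/87) = (7*(-28/(-23 - 8)))*(1/87) = (7*(-28/(-31)))*(1/87) = (7*(-28*(-1/31)))*(1/87) = (7*(28/31))*(1/87) = (196/31)*(1/87) = 196/2697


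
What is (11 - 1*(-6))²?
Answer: 289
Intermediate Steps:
(11 - 1*(-6))² = (11 + 6)² = 17² = 289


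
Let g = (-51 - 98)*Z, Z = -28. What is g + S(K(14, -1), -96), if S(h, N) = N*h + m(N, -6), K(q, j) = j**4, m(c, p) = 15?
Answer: 4091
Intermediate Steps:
g = 4172 (g = (-51 - 98)*(-28) = -149*(-28) = 4172)
S(h, N) = 15 + N*h (S(h, N) = N*h + 15 = 15 + N*h)
g + S(K(14, -1), -96) = 4172 + (15 - 96*(-1)**4) = 4172 + (15 - 96*1) = 4172 + (15 - 96) = 4172 - 81 = 4091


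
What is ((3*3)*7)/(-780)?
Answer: -21/260 ≈ -0.080769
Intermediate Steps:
((3*3)*7)/(-780) = (9*7)*(-1/780) = 63*(-1/780) = -21/260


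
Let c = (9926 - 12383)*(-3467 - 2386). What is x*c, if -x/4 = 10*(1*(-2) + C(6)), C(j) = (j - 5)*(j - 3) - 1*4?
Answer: 1725698520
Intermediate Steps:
c = 14380821 (c = -2457*(-5853) = 14380821)
C(j) = -4 + (-5 + j)*(-3 + j) (C(j) = (-5 + j)*(-3 + j) - 4 = -4 + (-5 + j)*(-3 + j))
x = 120 (x = -40*(1*(-2) + (11 + 6² - 8*6)) = -40*(-2 + (11 + 36 - 48)) = -40*(-2 - 1) = -40*(-3) = -4*(-30) = 120)
x*c = 120*14380821 = 1725698520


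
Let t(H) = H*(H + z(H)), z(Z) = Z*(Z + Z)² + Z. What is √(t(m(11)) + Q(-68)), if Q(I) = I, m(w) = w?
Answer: √58738 ≈ 242.36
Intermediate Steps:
z(Z) = Z + 4*Z³ (z(Z) = Z*(2*Z)² + Z = Z*(4*Z²) + Z = 4*Z³ + Z = Z + 4*Z³)
t(H) = H*(2*H + 4*H³) (t(H) = H*(H + (H + 4*H³)) = H*(2*H + 4*H³))
√(t(m(11)) + Q(-68)) = √(11²*(2 + 4*11²) - 68) = √(121*(2 + 4*121) - 68) = √(121*(2 + 484) - 68) = √(121*486 - 68) = √(58806 - 68) = √58738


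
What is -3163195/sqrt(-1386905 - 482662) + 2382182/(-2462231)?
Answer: -2382182/2462231 + 451885*I*sqrt(1869567)/267081 ≈ -0.96749 + 2313.4*I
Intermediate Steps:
-3163195/sqrt(-1386905 - 482662) + 2382182/(-2462231) = -3163195*(-I*sqrt(1869567)/1869567) + 2382182*(-1/2462231) = -3163195*(-I*sqrt(1869567)/1869567) - 2382182/2462231 = -(-451885)*I*sqrt(1869567)/267081 - 2382182/2462231 = 451885*I*sqrt(1869567)/267081 - 2382182/2462231 = -2382182/2462231 + 451885*I*sqrt(1869567)/267081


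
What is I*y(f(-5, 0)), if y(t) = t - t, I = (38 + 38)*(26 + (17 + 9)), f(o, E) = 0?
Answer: 0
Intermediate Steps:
I = 3952 (I = 76*(26 + 26) = 76*52 = 3952)
y(t) = 0
I*y(f(-5, 0)) = 3952*0 = 0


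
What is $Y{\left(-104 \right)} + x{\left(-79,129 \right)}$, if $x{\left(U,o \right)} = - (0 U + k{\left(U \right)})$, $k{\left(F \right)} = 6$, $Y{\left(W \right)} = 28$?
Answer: $22$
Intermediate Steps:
$x{\left(U,o \right)} = -6$ ($x{\left(U,o \right)} = - (0 U + 6) = - (0 + 6) = \left(-1\right) 6 = -6$)
$Y{\left(-104 \right)} + x{\left(-79,129 \right)} = 28 - 6 = 22$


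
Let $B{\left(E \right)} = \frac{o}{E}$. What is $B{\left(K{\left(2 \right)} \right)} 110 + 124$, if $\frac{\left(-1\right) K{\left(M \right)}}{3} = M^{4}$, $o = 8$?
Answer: $\frac{317}{3} \approx 105.67$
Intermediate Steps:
$K{\left(M \right)} = - 3 M^{4}$
$B{\left(E \right)} = \frac{8}{E}$
$B{\left(K{\left(2 \right)} \right)} 110 + 124 = \frac{8}{\left(-3\right) 2^{4}} \cdot 110 + 124 = \frac{8}{\left(-3\right) 16} \cdot 110 + 124 = \frac{8}{-48} \cdot 110 + 124 = 8 \left(- \frac{1}{48}\right) 110 + 124 = \left(- \frac{1}{6}\right) 110 + 124 = - \frac{55}{3} + 124 = \frac{317}{3}$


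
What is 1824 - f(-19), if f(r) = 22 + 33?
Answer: 1769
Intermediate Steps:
f(r) = 55
1824 - f(-19) = 1824 - 1*55 = 1824 - 55 = 1769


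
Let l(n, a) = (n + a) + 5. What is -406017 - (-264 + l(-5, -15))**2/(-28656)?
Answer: -1292749479/3184 ≈ -4.0601e+5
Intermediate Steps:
l(n, a) = 5 + a + n (l(n, a) = (a + n) + 5 = 5 + a + n)
-406017 - (-264 + l(-5, -15))**2/(-28656) = -406017 - (-264 + (5 - 15 - 5))**2/(-28656) = -406017 - (-264 - 15)**2*(-1)/28656 = -406017 - (-279)**2*(-1)/28656 = -406017 - 77841*(-1)/28656 = -406017 - 1*(-8649/3184) = -406017 + 8649/3184 = -1292749479/3184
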